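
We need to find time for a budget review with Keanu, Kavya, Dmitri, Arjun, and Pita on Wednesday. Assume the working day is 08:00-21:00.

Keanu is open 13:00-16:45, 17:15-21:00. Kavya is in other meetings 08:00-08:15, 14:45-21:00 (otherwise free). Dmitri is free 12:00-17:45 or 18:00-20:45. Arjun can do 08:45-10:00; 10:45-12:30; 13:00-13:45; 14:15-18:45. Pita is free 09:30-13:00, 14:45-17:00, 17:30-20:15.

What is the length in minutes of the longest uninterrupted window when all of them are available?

0

Keanu free: 13:00-16:45, 17:15-21:00.
Kavya free: 08:15-14:45 (invert busy blocks within the working day).
Dmitri free: 12:00-17:45, 18:00-20:45.
Arjun free: 08:45-10:00, 10:45-12:30, 13:00-13:45, 14:15-18:45.
Pita free: 09:30-13:00, 14:45-17:00, 17:30-20:15.
Keanu ∩ Kavya: 13:00-14:45.
Keanu ∩ Kavya ∩ Dmitri: 13:00-14:45.
Keanu ∩ Kavya ∩ Dmitri ∩ Arjun: 13:00-13:45, 14:15-14:45.
Keanu ∩ Kavya ∩ Dmitri ∩ Arjun ∩ Pita: ∅.
There is no time when everyone is free.
No common window exists, so the longest block is 0 minutes.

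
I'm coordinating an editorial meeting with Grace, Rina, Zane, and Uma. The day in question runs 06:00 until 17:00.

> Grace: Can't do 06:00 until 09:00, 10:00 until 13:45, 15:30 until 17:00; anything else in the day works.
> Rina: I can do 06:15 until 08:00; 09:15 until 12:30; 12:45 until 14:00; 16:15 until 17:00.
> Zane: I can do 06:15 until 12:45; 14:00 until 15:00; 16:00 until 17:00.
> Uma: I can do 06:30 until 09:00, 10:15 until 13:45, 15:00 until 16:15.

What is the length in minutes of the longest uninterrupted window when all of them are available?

0

Grace free: 09:00-10:00, 13:45-15:30 (invert busy blocks within the working day).
Rina free: 06:15-08:00, 09:15-12:30, 12:45-14:00, 16:15-17:00.
Zane free: 06:15-12:45, 14:00-15:00, 16:00-17:00.
Uma free: 06:30-09:00, 10:15-13:45, 15:00-16:15.
Grace ∩ Rina: 09:15-10:00, 13:45-14:00.
Grace ∩ Rina ∩ Zane: 09:15-10:00.
Grace ∩ Rina ∩ Zane ∩ Uma: ∅.
There is no time when everyone is free.
No common window exists, so the longest block is 0 minutes.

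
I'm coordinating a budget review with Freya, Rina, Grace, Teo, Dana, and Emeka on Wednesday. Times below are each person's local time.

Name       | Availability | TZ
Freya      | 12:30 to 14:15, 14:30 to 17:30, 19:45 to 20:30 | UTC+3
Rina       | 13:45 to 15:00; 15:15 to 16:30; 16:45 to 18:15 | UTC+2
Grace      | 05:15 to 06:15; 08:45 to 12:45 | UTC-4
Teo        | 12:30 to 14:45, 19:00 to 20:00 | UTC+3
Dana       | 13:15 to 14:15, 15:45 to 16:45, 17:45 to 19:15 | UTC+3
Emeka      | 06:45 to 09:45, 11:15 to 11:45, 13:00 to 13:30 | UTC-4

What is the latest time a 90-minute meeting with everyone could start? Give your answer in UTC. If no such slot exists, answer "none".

none

Freya in UTC: 09:30-11:15, 11:30-14:30, 16:45-17:30 (subtract 3h to convert from UTC+3).
Rina in UTC: 11:45-13:00, 13:15-14:30, 14:45-16:15 (subtract 2h to convert from UTC+2).
Grace in UTC: 09:15-10:15, 12:45-16:45 (add 4h to convert from UTC-4).
Teo in UTC: 09:30-11:45, 16:00-17:00 (subtract 3h to convert from UTC+3).
Dana in UTC: 10:15-11:15, 12:45-13:45, 14:45-16:15 (subtract 3h to convert from UTC+3).
Emeka in UTC: 10:45-13:45, 15:15-15:45, 17:00-17:30 (add 4h to convert from UTC-4).
Freya ∩ Rina: 11:45-13:00, 13:15-14:30.
Freya ∩ Rina ∩ Grace: 12:45-13:00, 13:15-14:30.
Freya ∩ Rina ∩ Grace ∩ Teo: ∅.
Freya ∩ Rina ∩ Grace ∩ Teo ∩ Dana: ∅.
Freya ∩ Rina ∩ Grace ∩ Teo ∩ Dana ∩ Emeka: ∅.
There is no time when everyone is free.
No common window is at least 90 minutes long.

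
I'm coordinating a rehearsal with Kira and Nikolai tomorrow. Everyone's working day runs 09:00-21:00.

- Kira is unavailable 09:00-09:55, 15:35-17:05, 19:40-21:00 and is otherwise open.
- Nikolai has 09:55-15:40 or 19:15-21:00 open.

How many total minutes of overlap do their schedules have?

Kira free: 09:55-15:35, 17:05-19:40 (invert busy blocks within the working day).
Nikolai free: 09:55-15:40, 19:15-21:00.
Kira ∩ Nikolai: 09:55-15:35, 19:15-19:40.
Summing the common windows: 340 + 25 = 365 minutes.

365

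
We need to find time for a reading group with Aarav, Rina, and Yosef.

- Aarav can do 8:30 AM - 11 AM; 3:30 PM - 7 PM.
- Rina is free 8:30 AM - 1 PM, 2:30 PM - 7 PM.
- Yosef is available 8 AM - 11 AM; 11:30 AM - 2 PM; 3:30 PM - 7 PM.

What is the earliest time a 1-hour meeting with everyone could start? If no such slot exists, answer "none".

08:30

Aarav ∩ Rina: 08:30-11:00, 15:30-19:00.
Aarav ∩ Rina ∩ Yosef: 08:30-11:00, 15:30-19:00.
Those are the intersection windows.
The first common window of at least 60 minutes is 08:30-11:00, so the earliest start is 08:30.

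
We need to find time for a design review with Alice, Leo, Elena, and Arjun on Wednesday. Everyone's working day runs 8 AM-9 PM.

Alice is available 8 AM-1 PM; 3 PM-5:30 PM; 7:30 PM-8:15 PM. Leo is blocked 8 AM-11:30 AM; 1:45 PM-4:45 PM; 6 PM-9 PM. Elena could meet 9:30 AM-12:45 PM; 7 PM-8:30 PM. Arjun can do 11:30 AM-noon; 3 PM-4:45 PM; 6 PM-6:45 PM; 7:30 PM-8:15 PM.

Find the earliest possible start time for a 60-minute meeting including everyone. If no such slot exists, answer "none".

Alice free: 08:00-13:00, 15:00-17:30, 19:30-20:15.
Leo free: 11:30-13:45, 16:45-18:00 (invert busy blocks within the working day).
Elena free: 09:30-12:45, 19:00-20:30.
Arjun free: 11:30-12:00, 15:00-16:45, 18:00-18:45, 19:30-20:15.
Alice ∩ Leo: 11:30-13:00, 16:45-17:30.
Alice ∩ Leo ∩ Elena: 11:30-12:45.
Alice ∩ Leo ∩ Elena ∩ Arjun: 11:30-12:00.
Those are the intersection windows.
No common window is at least 60 minutes long.

none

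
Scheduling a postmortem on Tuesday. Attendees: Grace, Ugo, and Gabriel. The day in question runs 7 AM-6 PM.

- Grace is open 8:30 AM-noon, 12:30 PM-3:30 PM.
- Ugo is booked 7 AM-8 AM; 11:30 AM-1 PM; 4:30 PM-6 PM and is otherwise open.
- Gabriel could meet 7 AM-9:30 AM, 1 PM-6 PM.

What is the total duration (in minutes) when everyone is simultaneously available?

210

Grace free: 08:30-12:00, 12:30-15:30.
Ugo free: 08:00-11:30, 13:00-16:30 (invert busy blocks within the working day).
Gabriel free: 07:00-09:30, 13:00-18:00.
Grace ∩ Ugo: 08:30-11:30, 13:00-15:30.
Grace ∩ Ugo ∩ Gabriel: 08:30-09:30, 13:00-15:30.
Summing the common windows: 60 + 150 = 210 minutes.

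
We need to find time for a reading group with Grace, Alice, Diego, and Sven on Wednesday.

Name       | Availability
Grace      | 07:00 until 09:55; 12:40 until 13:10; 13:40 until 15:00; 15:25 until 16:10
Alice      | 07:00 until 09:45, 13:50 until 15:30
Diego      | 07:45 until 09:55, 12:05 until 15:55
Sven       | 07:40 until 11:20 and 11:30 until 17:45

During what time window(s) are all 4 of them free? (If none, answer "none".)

07:45-09:45, 13:50-15:00, 15:25-15:30

Grace ∩ Alice: 07:00-09:45, 13:50-15:00, 15:25-15:30.
Grace ∩ Alice ∩ Diego: 07:45-09:45, 13:50-15:00, 15:25-15:30.
Grace ∩ Alice ∩ Diego ∩ Sven: 07:45-09:45, 13:50-15:00, 15:25-15:30.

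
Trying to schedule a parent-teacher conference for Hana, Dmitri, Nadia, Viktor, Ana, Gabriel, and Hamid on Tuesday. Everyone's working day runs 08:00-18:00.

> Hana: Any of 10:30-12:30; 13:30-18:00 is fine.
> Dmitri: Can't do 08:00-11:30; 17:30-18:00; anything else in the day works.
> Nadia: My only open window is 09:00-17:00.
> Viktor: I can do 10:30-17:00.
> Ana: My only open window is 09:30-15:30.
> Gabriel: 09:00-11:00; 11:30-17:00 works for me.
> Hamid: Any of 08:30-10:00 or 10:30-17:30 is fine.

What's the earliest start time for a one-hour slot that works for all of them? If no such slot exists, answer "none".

Hana free: 10:30-12:30, 13:30-18:00.
Dmitri free: 11:30-17:30 (invert busy blocks within the working day).
Nadia free: 09:00-17:00.
Viktor free: 10:30-17:00.
Ana free: 09:30-15:30.
Gabriel free: 09:00-11:00, 11:30-17:00.
Hamid free: 08:30-10:00, 10:30-17:30.
Hana ∩ Dmitri: 11:30-12:30, 13:30-17:30.
Hana ∩ Dmitri ∩ Nadia: 11:30-12:30, 13:30-17:00.
Hana ∩ Dmitri ∩ Nadia ∩ Viktor: 11:30-12:30, 13:30-17:00.
Hana ∩ Dmitri ∩ Nadia ∩ Viktor ∩ Ana: 11:30-12:30, 13:30-15:30.
Hana ∩ Dmitri ∩ Nadia ∩ Viktor ∩ Ana ∩ Gabriel: 11:30-12:30, 13:30-15:30.
Hana ∩ Dmitri ∩ Nadia ∩ Viktor ∩ Ana ∩ Gabriel ∩ Hamid: 11:30-12:30, 13:30-15:30.
So the common availability across everyone is 11:30-12:30, 13:30-15:30.
The first common window of at least 60 minutes is 11:30-12:30, so the earliest start is 11:30.

11:30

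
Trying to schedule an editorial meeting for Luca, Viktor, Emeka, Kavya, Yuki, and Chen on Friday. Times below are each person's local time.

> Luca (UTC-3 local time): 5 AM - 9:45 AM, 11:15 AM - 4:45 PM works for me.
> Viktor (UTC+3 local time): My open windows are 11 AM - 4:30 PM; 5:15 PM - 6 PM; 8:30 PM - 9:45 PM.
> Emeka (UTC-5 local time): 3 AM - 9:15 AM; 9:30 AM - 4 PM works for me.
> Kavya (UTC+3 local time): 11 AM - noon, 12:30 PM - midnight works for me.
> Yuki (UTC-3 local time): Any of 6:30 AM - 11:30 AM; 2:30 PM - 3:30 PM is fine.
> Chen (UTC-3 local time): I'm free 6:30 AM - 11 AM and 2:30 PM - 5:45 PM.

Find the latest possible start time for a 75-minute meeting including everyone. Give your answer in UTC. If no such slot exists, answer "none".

Luca in UTC: 08:00-12:45, 14:15-19:45 (add 3h to convert from UTC-3).
Viktor in UTC: 08:00-13:30, 14:15-15:00, 17:30-18:45 (subtract 3h to convert from UTC+3).
Emeka in UTC: 08:00-14:15, 14:30-21:00 (add 5h to convert from UTC-5).
Kavya in UTC: 08:00-09:00, 09:30-21:00 (subtract 3h to convert from UTC+3).
Yuki in UTC: 09:30-14:30, 17:30-18:30 (add 3h to convert from UTC-3).
Chen in UTC: 09:30-14:00, 17:30-20:45 (add 3h to convert from UTC-3).
Luca ∩ Viktor: 08:00-12:45, 14:15-15:00, 17:30-18:45.
Luca ∩ Viktor ∩ Emeka: 08:00-12:45, 14:30-15:00, 17:30-18:45.
Luca ∩ Viktor ∩ Emeka ∩ Kavya: 08:00-09:00, 09:30-12:45, 14:30-15:00, 17:30-18:45.
Luca ∩ Viktor ∩ Emeka ∩ Kavya ∩ Yuki: 09:30-12:45, 17:30-18:30.
Luca ∩ Viktor ∩ Emeka ∩ Kavya ∩ Yuki ∩ Chen: 09:30-12:45, 17:30-18:30.
The last common window of at least 75 minutes is 09:30-12:45; a 75-minute meeting can start as late as 11:30 and still end by 12:45.

11:30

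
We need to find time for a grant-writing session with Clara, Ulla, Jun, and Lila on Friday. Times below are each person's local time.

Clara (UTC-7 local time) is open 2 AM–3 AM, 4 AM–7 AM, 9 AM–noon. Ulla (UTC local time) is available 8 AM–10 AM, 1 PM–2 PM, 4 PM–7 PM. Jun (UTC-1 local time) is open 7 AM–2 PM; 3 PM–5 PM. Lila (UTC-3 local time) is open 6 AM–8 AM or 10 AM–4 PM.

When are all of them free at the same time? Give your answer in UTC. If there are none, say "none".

Clara in UTC: 09:00-10:00, 11:00-14:00, 16:00-19:00 (add 7h to convert from UTC-7).
Ulla in UTC: 08:00-10:00, 13:00-14:00, 16:00-19:00.
Jun in UTC: 08:00-15:00, 16:00-18:00 (add 1h to convert from UTC-1).
Lila in UTC: 09:00-11:00, 13:00-19:00 (add 3h to convert from UTC-3).
Clara ∩ Ulla: 09:00-10:00, 13:00-14:00, 16:00-19:00.
Clara ∩ Ulla ∩ Jun: 09:00-10:00, 13:00-14:00, 16:00-18:00.
Clara ∩ Ulla ∩ Jun ∩ Lila: 09:00-10:00, 13:00-14:00, 16:00-18:00.

09:00-10:00, 13:00-14:00, 16:00-18:00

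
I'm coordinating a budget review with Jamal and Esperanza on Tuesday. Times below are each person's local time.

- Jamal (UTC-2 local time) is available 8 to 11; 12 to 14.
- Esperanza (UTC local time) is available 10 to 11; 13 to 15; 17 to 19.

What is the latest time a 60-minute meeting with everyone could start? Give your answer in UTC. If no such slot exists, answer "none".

Jamal in UTC: 10:00-13:00, 14:00-16:00 (add 2h to convert from UTC-2).
Esperanza in UTC: 10:00-11:00, 13:00-15:00, 17:00-19:00.
Jamal ∩ Esperanza: 10:00-11:00, 14:00-15:00.
The last common window of at least 60 minutes is 14:00-15:00; a 60-minute meeting can start as late as 14:00 and still end by 15:00.

14:00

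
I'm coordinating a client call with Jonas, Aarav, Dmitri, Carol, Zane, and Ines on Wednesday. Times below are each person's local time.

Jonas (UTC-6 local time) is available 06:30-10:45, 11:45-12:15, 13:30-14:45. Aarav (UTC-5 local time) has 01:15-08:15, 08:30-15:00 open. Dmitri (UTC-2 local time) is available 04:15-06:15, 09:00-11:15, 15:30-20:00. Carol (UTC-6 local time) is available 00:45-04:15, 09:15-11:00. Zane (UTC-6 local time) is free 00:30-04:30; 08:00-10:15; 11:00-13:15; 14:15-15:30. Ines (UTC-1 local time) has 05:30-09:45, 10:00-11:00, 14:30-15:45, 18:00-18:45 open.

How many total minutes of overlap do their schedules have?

Jonas in UTC: 12:30-16:45, 17:45-18:15, 19:30-20:45 (add 6h to convert from UTC-6).
Aarav in UTC: 06:15-13:15, 13:30-20:00 (add 5h to convert from UTC-5).
Dmitri in UTC: 06:15-08:15, 11:00-13:15, 17:30-22:00 (add 2h to convert from UTC-2).
Carol in UTC: 06:45-10:15, 15:15-17:00 (add 6h to convert from UTC-6).
Zane in UTC: 06:30-10:30, 14:00-16:15, 17:00-19:15, 20:15-21:30 (add 6h to convert from UTC-6).
Ines in UTC: 06:30-10:45, 11:00-12:00, 15:30-16:45, 19:00-19:45 (add 1h to convert from UTC-1).
Jonas ∩ Aarav: 12:30-13:15, 13:30-16:45, 17:45-18:15, 19:30-20:00.
Jonas ∩ Aarav ∩ Dmitri: 12:30-13:15, 17:45-18:15, 19:30-20:00.
Jonas ∩ Aarav ∩ Dmitri ∩ Carol: ∅.
Jonas ∩ Aarav ∩ Dmitri ∩ Carol ∩ Zane: ∅.
Jonas ∩ Aarav ∩ Dmitri ∩ Carol ∩ Zane ∩ Ines: ∅.
There is no time when everyone is free.
There is no common window, so the total is 0 minutes.

0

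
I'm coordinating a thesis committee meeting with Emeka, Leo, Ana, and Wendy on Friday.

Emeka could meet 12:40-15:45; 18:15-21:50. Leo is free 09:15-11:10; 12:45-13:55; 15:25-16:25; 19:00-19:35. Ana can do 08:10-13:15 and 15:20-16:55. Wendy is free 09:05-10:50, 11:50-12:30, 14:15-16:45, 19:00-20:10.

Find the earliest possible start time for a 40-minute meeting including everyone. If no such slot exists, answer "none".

none

Emeka ∩ Leo: 12:45-13:55, 15:25-15:45, 19:00-19:35.
Emeka ∩ Leo ∩ Ana: 12:45-13:15, 15:25-15:45.
Emeka ∩ Leo ∩ Ana ∩ Wendy: 15:25-15:45.
No common window is at least 40 minutes long.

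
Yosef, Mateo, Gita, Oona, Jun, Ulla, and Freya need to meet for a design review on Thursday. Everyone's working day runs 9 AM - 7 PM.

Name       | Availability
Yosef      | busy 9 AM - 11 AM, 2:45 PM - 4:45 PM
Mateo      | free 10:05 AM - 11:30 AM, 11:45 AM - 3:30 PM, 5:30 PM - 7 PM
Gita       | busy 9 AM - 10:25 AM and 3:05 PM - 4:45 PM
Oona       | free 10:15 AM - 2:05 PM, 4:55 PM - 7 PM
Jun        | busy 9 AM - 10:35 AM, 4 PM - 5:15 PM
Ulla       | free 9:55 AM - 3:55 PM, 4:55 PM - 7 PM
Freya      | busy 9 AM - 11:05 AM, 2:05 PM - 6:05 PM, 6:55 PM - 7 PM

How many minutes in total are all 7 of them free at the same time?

215

Yosef free: 11:00-14:45, 16:45-19:00 (invert busy blocks within the working day).
Mateo free: 10:05-11:30, 11:45-15:30, 17:30-19:00.
Gita free: 10:25-15:05, 16:45-19:00 (invert busy blocks within the working day).
Oona free: 10:15-14:05, 16:55-19:00.
Jun free: 10:35-16:00, 17:15-19:00 (invert busy blocks within the working day).
Ulla free: 09:55-15:55, 16:55-19:00.
Freya free: 11:05-14:05, 18:05-18:55 (invert busy blocks within the working day).
Yosef ∩ Mateo: 11:00-11:30, 11:45-14:45, 17:30-19:00.
Yosef ∩ Mateo ∩ Gita: 11:00-11:30, 11:45-14:45, 17:30-19:00.
Yosef ∩ Mateo ∩ Gita ∩ Oona: 11:00-11:30, 11:45-14:05, 17:30-19:00.
Yosef ∩ Mateo ∩ Gita ∩ Oona ∩ Jun: 11:00-11:30, 11:45-14:05, 17:30-19:00.
Yosef ∩ Mateo ∩ Gita ∩ Oona ∩ Jun ∩ Ulla: 11:00-11:30, 11:45-14:05, 17:30-19:00.
Yosef ∩ Mateo ∩ Gita ∩ Oona ∩ Jun ∩ Ulla ∩ Freya: 11:05-11:30, 11:45-14:05, 18:05-18:55.
Summing the common windows: 25 + 140 + 50 = 215 minutes.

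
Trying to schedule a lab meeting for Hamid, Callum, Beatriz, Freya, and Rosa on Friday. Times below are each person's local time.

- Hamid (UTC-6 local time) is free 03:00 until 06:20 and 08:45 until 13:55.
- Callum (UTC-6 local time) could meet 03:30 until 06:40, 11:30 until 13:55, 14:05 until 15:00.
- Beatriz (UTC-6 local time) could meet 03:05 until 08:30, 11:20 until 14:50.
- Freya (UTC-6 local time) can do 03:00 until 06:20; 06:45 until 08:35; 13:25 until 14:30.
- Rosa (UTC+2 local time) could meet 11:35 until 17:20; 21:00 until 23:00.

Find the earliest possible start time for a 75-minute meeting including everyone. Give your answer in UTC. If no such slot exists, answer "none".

Hamid in UTC: 09:00-12:20, 14:45-19:55 (add 6h to convert from UTC-6).
Callum in UTC: 09:30-12:40, 17:30-19:55, 20:05-21:00 (add 6h to convert from UTC-6).
Beatriz in UTC: 09:05-14:30, 17:20-20:50 (add 6h to convert from UTC-6).
Freya in UTC: 09:00-12:20, 12:45-14:35, 19:25-20:30 (add 6h to convert from UTC-6).
Rosa in UTC: 09:35-15:20, 19:00-21:00 (subtract 2h to convert from UTC+2).
Hamid ∩ Callum: 09:30-12:20, 17:30-19:55.
Hamid ∩ Callum ∩ Beatriz: 09:30-12:20, 17:30-19:55.
Hamid ∩ Callum ∩ Beatriz ∩ Freya: 09:30-12:20, 19:25-19:55.
Hamid ∩ Callum ∩ Beatriz ∩ Freya ∩ Rosa: 09:35-12:20, 19:25-19:55.
The first common window of at least 75 minutes is 09:35-12:20, so the earliest start is 09:35.

09:35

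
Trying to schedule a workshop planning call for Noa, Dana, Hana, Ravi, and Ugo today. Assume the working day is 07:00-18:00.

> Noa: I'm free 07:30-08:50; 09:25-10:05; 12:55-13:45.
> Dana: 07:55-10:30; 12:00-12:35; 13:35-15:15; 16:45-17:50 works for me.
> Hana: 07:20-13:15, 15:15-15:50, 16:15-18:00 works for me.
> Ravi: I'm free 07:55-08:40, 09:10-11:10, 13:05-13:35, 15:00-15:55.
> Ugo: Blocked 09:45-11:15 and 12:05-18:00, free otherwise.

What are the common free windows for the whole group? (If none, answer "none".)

Noa free: 07:30-08:50, 09:25-10:05, 12:55-13:45.
Dana free: 07:55-10:30, 12:00-12:35, 13:35-15:15, 16:45-17:50.
Hana free: 07:20-13:15, 15:15-15:50, 16:15-18:00.
Ravi free: 07:55-08:40, 09:10-11:10, 13:05-13:35, 15:00-15:55.
Ugo free: 07:00-09:45, 11:15-12:05 (invert busy blocks within the working day).
Noa ∩ Dana: 07:55-08:50, 09:25-10:05, 13:35-13:45.
Noa ∩ Dana ∩ Hana: 07:55-08:50, 09:25-10:05.
Noa ∩ Dana ∩ Hana ∩ Ravi: 07:55-08:40, 09:25-10:05.
Noa ∩ Dana ∩ Hana ∩ Ravi ∩ Ugo: 07:55-08:40, 09:25-09:45.

07:55-08:40, 09:25-09:45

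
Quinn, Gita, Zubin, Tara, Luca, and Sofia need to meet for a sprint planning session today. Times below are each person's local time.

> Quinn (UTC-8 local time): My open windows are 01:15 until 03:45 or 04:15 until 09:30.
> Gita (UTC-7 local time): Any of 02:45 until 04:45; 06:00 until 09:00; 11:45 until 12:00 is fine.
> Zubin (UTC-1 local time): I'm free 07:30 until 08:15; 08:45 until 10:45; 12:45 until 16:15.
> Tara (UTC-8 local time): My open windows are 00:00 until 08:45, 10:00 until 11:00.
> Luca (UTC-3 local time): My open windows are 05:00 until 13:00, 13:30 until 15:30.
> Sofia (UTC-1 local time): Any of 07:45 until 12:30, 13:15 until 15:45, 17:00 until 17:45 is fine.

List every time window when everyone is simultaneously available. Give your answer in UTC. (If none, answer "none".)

09:45-11:45, 14:15-16:00

Quinn in UTC: 09:15-11:45, 12:15-17:30 (add 8h to convert from UTC-8).
Gita in UTC: 09:45-11:45, 13:00-16:00, 18:45-19:00 (add 7h to convert from UTC-7).
Zubin in UTC: 08:30-09:15, 09:45-11:45, 13:45-17:15 (add 1h to convert from UTC-1).
Tara in UTC: 08:00-16:45, 18:00-19:00 (add 8h to convert from UTC-8).
Luca in UTC: 08:00-16:00, 16:30-18:30 (add 3h to convert from UTC-3).
Sofia in UTC: 08:45-13:30, 14:15-16:45, 18:00-18:45 (add 1h to convert from UTC-1).
Quinn ∩ Gita: 09:45-11:45, 13:00-16:00.
Quinn ∩ Gita ∩ Zubin: 09:45-11:45, 13:45-16:00.
Quinn ∩ Gita ∩ Zubin ∩ Tara: 09:45-11:45, 13:45-16:00.
Quinn ∩ Gita ∩ Zubin ∩ Tara ∩ Luca: 09:45-11:45, 13:45-16:00.
Quinn ∩ Gita ∩ Zubin ∩ Tara ∩ Luca ∩ Sofia: 09:45-11:45, 14:15-16:00.
Those are the intersection windows.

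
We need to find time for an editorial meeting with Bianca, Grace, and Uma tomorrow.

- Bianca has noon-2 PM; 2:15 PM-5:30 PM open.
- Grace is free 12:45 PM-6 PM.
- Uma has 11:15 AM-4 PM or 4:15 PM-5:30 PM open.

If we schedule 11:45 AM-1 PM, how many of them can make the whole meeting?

1

Uma can make the full 11:45-13:00 slot — that's 1.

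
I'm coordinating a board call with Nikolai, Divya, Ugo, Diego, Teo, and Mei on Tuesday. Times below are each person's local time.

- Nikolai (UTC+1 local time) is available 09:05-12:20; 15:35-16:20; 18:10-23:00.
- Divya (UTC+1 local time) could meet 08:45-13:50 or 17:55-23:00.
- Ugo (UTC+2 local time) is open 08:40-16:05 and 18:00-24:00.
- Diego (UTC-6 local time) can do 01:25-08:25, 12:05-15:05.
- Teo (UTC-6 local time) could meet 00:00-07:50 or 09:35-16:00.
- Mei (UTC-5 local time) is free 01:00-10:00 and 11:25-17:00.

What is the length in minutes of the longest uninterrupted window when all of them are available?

195

Nikolai in UTC: 08:05-11:20, 14:35-15:20, 17:10-22:00 (subtract 1h to convert from UTC+1).
Divya in UTC: 07:45-12:50, 16:55-22:00 (subtract 1h to convert from UTC+1).
Ugo in UTC: 06:40-14:05, 16:00-22:00 (subtract 2h to convert from UTC+2).
Diego in UTC: 07:25-14:25, 18:05-21:05 (add 6h to convert from UTC-6).
Teo in UTC: 06:00-13:50, 15:35-22:00 (add 6h to convert from UTC-6).
Mei in UTC: 06:00-15:00, 16:25-22:00 (add 5h to convert from UTC-5).
Nikolai ∩ Divya: 08:05-11:20, 17:10-22:00.
Nikolai ∩ Divya ∩ Ugo: 08:05-11:20, 17:10-22:00.
Nikolai ∩ Divya ∩ Ugo ∩ Diego: 08:05-11:20, 18:05-21:05.
Nikolai ∩ Divya ∩ Ugo ∩ Diego ∩ Teo: 08:05-11:20, 18:05-21:05.
Nikolai ∩ Divya ∩ Ugo ∩ Diego ∩ Teo ∩ Mei: 08:05-11:20, 18:05-21:05.
The longest is 08:05-11:20 at 195 minutes.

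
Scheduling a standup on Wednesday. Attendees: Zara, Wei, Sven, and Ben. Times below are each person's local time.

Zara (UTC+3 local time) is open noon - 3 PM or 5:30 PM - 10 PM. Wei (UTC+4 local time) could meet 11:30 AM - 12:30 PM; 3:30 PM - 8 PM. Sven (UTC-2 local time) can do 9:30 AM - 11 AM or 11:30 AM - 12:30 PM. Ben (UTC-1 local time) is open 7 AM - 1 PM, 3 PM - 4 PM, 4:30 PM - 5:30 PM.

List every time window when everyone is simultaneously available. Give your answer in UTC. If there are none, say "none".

11:30-12:00

Zara in UTC: 09:00-12:00, 14:30-19:00 (subtract 3h to convert from UTC+3).
Wei in UTC: 07:30-08:30, 11:30-16:00 (subtract 4h to convert from UTC+4).
Sven in UTC: 11:30-13:00, 13:30-14:30 (add 2h to convert from UTC-2).
Ben in UTC: 08:00-14:00, 16:00-17:00, 17:30-18:30 (add 1h to convert from UTC-1).
Zara ∩ Wei: 11:30-12:00, 14:30-16:00.
Zara ∩ Wei ∩ Sven: 11:30-12:00.
Zara ∩ Wei ∩ Sven ∩ Ben: 11:30-12:00.
So the common availability across everyone is 11:30-12:00.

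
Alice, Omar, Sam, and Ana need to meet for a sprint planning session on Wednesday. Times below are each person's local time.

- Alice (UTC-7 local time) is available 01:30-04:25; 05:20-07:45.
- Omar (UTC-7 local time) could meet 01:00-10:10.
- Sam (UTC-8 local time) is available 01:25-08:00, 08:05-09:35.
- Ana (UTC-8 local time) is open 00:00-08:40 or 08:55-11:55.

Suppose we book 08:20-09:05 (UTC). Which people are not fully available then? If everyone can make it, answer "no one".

Alice in UTC: 08:30-11:25, 12:20-14:45 (add 7h to convert from UTC-7).
Omar in UTC: 08:00-17:10 (add 7h to convert from UTC-7).
Sam in UTC: 09:25-16:00, 16:05-17:35 (add 8h to convert from UTC-8).
Ana in UTC: 08:00-16:40, 16:55-19:55 (add 8h to convert from UTC-8).
Alice: not fully free for 08:20-09:05. Omar: free for 08:20-09:05. Sam: not fully free for 08:20-09:05. Ana: free for 08:20-09:05.

Alice, Sam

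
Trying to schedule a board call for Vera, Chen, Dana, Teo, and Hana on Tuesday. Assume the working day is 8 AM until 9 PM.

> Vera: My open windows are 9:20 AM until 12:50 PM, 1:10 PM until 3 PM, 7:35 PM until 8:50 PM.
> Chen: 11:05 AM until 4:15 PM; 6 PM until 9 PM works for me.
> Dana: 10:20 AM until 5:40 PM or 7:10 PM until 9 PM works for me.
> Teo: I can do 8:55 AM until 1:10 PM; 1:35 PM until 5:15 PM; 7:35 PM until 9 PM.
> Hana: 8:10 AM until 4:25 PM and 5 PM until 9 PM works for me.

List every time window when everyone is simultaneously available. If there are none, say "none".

Vera ∩ Chen: 11:05-12:50, 13:10-15:00, 19:35-20:50.
Vera ∩ Chen ∩ Dana: 11:05-12:50, 13:10-15:00, 19:35-20:50.
Vera ∩ Chen ∩ Dana ∩ Teo: 11:05-12:50, 13:35-15:00, 19:35-20:50.
Vera ∩ Chen ∩ Dana ∩ Teo ∩ Hana: 11:05-12:50, 13:35-15:00, 19:35-20:50.
Those are the intersection windows.

11:05-12:50, 13:35-15:00, 19:35-20:50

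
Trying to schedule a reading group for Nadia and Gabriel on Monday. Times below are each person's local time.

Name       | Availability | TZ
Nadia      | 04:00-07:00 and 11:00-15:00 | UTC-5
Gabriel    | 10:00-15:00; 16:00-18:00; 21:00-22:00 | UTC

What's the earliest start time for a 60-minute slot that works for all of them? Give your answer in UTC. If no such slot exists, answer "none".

10:00

Nadia in UTC: 09:00-12:00, 16:00-20:00 (add 5h to convert from UTC-5).
Gabriel in UTC: 10:00-15:00, 16:00-18:00, 21:00-22:00.
Nadia ∩ Gabriel: 10:00-12:00, 16:00-18:00.
So the common availability across everyone is 10:00-12:00, 16:00-18:00.
The first common window of at least 60 minutes is 10:00-12:00, so the earliest start is 10:00.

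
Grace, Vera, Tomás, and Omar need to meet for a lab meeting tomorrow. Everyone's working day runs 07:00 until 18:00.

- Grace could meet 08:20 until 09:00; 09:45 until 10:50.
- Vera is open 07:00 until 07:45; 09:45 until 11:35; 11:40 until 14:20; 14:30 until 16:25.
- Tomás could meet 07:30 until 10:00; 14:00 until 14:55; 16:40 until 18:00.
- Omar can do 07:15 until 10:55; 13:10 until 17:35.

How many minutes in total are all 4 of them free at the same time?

Grace ∩ Vera: 09:45-10:50.
Grace ∩ Vera ∩ Tomás: 09:45-10:00.
Grace ∩ Vera ∩ Tomás ∩ Omar: 09:45-10:00.
So the common availability across everyone is 09:45-10:00.
That's a single block of 15 minutes.

15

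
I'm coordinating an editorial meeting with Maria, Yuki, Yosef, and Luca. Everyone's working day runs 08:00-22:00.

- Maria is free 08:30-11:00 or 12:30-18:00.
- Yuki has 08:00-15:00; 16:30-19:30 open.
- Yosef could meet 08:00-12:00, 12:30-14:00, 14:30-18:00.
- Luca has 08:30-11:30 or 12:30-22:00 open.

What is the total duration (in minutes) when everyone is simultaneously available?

Maria ∩ Yuki: 08:30-11:00, 12:30-15:00, 16:30-18:00.
Maria ∩ Yuki ∩ Yosef: 08:30-11:00, 12:30-14:00, 14:30-15:00, 16:30-18:00.
Maria ∩ Yuki ∩ Yosef ∩ Luca: 08:30-11:00, 12:30-14:00, 14:30-15:00, 16:30-18:00.
Summing the common windows: 150 + 90 + 30 + 90 = 360 minutes.

360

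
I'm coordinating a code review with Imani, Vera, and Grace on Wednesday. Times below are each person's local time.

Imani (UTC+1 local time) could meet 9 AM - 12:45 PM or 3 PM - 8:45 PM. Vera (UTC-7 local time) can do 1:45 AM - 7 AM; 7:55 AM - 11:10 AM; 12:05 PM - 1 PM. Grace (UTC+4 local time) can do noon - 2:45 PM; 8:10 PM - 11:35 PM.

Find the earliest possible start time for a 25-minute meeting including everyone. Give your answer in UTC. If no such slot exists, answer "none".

08:45

Imani in UTC: 08:00-11:45, 14:00-19:45 (subtract 1h to convert from UTC+1).
Vera in UTC: 08:45-14:00, 14:55-18:10, 19:05-20:00 (add 7h to convert from UTC-7).
Grace in UTC: 08:00-10:45, 16:10-19:35 (subtract 4h to convert from UTC+4).
Imani ∩ Vera: 08:45-11:45, 14:55-18:10, 19:05-19:45.
Imani ∩ Vera ∩ Grace: 08:45-10:45, 16:10-18:10, 19:05-19:35.
Those are the intersection windows.
The first common window of at least 25 minutes is 08:45-10:45, so the earliest start is 08:45.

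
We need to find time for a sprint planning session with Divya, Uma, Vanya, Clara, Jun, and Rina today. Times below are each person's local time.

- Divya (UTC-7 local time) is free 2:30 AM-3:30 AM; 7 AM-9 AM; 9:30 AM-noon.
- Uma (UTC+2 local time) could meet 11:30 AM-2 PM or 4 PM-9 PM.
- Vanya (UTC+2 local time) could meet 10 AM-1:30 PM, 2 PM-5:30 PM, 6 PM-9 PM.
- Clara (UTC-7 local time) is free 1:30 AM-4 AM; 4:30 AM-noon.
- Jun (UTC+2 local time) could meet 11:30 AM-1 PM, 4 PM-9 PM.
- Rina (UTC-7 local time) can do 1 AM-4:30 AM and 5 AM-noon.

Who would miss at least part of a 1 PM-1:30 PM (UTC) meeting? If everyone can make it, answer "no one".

Divya, Jun, Uma

Divya in UTC: 09:30-10:30, 14:00-16:00, 16:30-19:00 (add 7h to convert from UTC-7).
Uma in UTC: 09:30-12:00, 14:00-19:00 (subtract 2h to convert from UTC+2).
Vanya in UTC: 08:00-11:30, 12:00-15:30, 16:00-19:00 (subtract 2h to convert from UTC+2).
Clara in UTC: 08:30-11:00, 11:30-19:00 (add 7h to convert from UTC-7).
Jun in UTC: 09:30-11:00, 14:00-19:00 (subtract 2h to convert from UTC+2).
Rina in UTC: 08:00-11:30, 12:00-19:00 (add 7h to convert from UTC-7).
Divya: not fully free for 13:00-13:30. Uma: not fully free for 13:00-13:30. Vanya: free for 13:00-13:30. Clara: free for 13:00-13:30. Jun: not fully free for 13:00-13:30. Rina: free for 13:00-13:30.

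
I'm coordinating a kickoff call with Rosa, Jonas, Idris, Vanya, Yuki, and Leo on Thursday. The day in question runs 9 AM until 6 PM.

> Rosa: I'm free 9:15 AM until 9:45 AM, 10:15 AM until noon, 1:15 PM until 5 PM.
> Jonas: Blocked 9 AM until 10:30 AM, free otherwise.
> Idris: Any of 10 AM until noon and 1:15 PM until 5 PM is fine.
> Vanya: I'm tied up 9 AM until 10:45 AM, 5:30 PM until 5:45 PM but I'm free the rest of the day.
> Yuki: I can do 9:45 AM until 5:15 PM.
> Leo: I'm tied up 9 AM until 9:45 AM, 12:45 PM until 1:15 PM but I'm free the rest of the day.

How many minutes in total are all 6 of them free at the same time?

Rosa free: 09:15-09:45, 10:15-12:00, 13:15-17:00.
Jonas free: 10:30-18:00 (invert busy blocks within the working day).
Idris free: 10:00-12:00, 13:15-17:00.
Vanya free: 10:45-17:30, 17:45-18:00 (invert busy blocks within the working day).
Yuki free: 09:45-17:15.
Leo free: 09:45-12:45, 13:15-18:00 (invert busy blocks within the working day).
Rosa ∩ Jonas: 10:30-12:00, 13:15-17:00.
Rosa ∩ Jonas ∩ Idris: 10:30-12:00, 13:15-17:00.
Rosa ∩ Jonas ∩ Idris ∩ Vanya: 10:45-12:00, 13:15-17:00.
Rosa ∩ Jonas ∩ Idris ∩ Vanya ∩ Yuki: 10:45-12:00, 13:15-17:00.
Rosa ∩ Jonas ∩ Idris ∩ Vanya ∩ Yuki ∩ Leo: 10:45-12:00, 13:15-17:00.
Summing the common windows: 75 + 225 = 300 minutes.

300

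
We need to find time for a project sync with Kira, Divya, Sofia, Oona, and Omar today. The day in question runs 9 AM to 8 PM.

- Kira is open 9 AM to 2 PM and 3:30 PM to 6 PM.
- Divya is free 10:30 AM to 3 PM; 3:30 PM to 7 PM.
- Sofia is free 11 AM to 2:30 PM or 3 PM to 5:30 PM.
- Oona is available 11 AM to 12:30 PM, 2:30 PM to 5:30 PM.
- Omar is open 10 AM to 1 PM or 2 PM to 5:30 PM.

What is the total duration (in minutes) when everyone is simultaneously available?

210

Kira ∩ Divya: 10:30-14:00, 15:30-18:00.
Kira ∩ Divya ∩ Sofia: 11:00-14:00, 15:30-17:30.
Kira ∩ Divya ∩ Sofia ∩ Oona: 11:00-12:30, 15:30-17:30.
Kira ∩ Divya ∩ Sofia ∩ Oona ∩ Omar: 11:00-12:30, 15:30-17:30.
Summing the common windows: 90 + 120 = 210 minutes.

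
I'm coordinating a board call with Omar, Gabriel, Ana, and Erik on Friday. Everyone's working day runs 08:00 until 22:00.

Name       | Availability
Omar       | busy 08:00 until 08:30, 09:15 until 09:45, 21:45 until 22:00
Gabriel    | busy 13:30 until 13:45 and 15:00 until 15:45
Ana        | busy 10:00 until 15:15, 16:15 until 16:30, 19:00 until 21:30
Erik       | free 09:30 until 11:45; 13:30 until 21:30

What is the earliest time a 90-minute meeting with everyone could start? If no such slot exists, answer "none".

Omar free: 08:30-09:15, 09:45-21:45 (invert busy blocks within the working day).
Gabriel free: 08:00-13:30, 13:45-15:00, 15:45-22:00 (invert busy blocks within the working day).
Ana free: 08:00-10:00, 15:15-16:15, 16:30-19:00, 21:30-22:00 (invert busy blocks within the working day).
Erik free: 09:30-11:45, 13:30-21:30.
Omar ∩ Gabriel: 08:30-09:15, 09:45-13:30, 13:45-15:00, 15:45-21:45.
Omar ∩ Gabriel ∩ Ana: 08:30-09:15, 09:45-10:00, 15:45-16:15, 16:30-19:00, 21:30-21:45.
Omar ∩ Gabriel ∩ Ana ∩ Erik: 09:45-10:00, 15:45-16:15, 16:30-19:00.
Those are the intersection windows.
The first common window of at least 90 minutes is 16:30-19:00, so the earliest start is 16:30.

16:30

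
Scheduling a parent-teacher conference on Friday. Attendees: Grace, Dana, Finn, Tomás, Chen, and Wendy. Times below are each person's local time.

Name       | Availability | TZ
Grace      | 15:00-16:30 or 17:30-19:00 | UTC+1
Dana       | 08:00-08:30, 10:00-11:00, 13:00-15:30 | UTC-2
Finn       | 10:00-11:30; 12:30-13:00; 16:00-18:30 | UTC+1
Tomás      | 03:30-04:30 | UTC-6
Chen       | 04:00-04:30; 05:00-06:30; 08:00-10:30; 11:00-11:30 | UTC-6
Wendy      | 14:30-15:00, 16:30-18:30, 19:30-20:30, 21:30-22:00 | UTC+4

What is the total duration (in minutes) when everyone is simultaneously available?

0

Grace in UTC: 14:00-15:30, 16:30-18:00 (subtract 1h to convert from UTC+1).
Dana in UTC: 10:00-10:30, 12:00-13:00, 15:00-17:30 (add 2h to convert from UTC-2).
Finn in UTC: 09:00-10:30, 11:30-12:00, 15:00-17:30 (subtract 1h to convert from UTC+1).
Tomás in UTC: 09:30-10:30 (add 6h to convert from UTC-6).
Chen in UTC: 10:00-10:30, 11:00-12:30, 14:00-16:30, 17:00-17:30 (add 6h to convert from UTC-6).
Wendy in UTC: 10:30-11:00, 12:30-14:30, 15:30-16:30, 17:30-18:00 (subtract 4h to convert from UTC+4).
Grace ∩ Dana: 15:00-15:30, 16:30-17:30.
Grace ∩ Dana ∩ Finn: 15:00-15:30, 16:30-17:30.
Grace ∩ Dana ∩ Finn ∩ Tomás: ∅.
Grace ∩ Dana ∩ Finn ∩ Tomás ∩ Chen: ∅.
Grace ∩ Dana ∩ Finn ∩ Tomás ∩ Chen ∩ Wendy: ∅.
There is no time when everyone is free.
There is no common window, so the total is 0 minutes.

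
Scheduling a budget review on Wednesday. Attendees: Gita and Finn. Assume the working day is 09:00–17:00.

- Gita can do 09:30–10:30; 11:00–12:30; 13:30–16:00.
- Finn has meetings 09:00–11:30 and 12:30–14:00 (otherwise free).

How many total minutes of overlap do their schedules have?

Gita free: 09:30-10:30, 11:00-12:30, 13:30-16:00.
Finn free: 11:30-12:30, 14:00-17:00 (invert busy blocks within the working day).
Gita ∩ Finn: 11:30-12:30, 14:00-16:00.
Summing the common windows: 60 + 120 = 180 minutes.

180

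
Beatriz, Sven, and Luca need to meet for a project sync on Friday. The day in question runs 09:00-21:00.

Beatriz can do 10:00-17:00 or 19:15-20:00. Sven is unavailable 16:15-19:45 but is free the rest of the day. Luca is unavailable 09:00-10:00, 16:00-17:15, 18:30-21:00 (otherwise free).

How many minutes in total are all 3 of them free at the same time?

Beatriz free: 10:00-17:00, 19:15-20:00.
Sven free: 09:00-16:15, 19:45-21:00 (invert busy blocks within the working day).
Luca free: 10:00-16:00, 17:15-18:30 (invert busy blocks within the working day).
Beatriz ∩ Sven: 10:00-16:15, 19:45-20:00.
Beatriz ∩ Sven ∩ Luca: 10:00-16:00.
So the common availability across everyone is 10:00-16:00.
That's a single block of 360 minutes.

360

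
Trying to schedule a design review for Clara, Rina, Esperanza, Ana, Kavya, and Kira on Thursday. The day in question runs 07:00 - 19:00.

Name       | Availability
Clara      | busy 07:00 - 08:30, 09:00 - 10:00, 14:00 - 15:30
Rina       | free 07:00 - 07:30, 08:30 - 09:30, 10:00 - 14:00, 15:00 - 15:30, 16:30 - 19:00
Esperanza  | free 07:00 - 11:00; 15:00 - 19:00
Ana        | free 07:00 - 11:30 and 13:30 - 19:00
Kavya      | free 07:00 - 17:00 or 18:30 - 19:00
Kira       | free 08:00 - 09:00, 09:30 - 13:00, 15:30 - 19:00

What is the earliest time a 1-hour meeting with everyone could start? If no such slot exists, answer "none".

Clara free: 08:30-09:00, 10:00-14:00, 15:30-19:00 (invert busy blocks within the working day).
Rina free: 07:00-07:30, 08:30-09:30, 10:00-14:00, 15:00-15:30, 16:30-19:00.
Esperanza free: 07:00-11:00, 15:00-19:00.
Ana free: 07:00-11:30, 13:30-19:00.
Kavya free: 07:00-17:00, 18:30-19:00.
Kira free: 08:00-09:00, 09:30-13:00, 15:30-19:00.
Clara ∩ Rina: 08:30-09:00, 10:00-14:00, 16:30-19:00.
Clara ∩ Rina ∩ Esperanza: 08:30-09:00, 10:00-11:00, 16:30-19:00.
Clara ∩ Rina ∩ Esperanza ∩ Ana: 08:30-09:00, 10:00-11:00, 16:30-19:00.
Clara ∩ Rina ∩ Esperanza ∩ Ana ∩ Kavya: 08:30-09:00, 10:00-11:00, 16:30-17:00, 18:30-19:00.
Clara ∩ Rina ∩ Esperanza ∩ Ana ∩ Kavya ∩ Kira: 08:30-09:00, 10:00-11:00, 16:30-17:00, 18:30-19:00.
The first common window of at least 60 minutes is 10:00-11:00, so the earliest start is 10:00.

10:00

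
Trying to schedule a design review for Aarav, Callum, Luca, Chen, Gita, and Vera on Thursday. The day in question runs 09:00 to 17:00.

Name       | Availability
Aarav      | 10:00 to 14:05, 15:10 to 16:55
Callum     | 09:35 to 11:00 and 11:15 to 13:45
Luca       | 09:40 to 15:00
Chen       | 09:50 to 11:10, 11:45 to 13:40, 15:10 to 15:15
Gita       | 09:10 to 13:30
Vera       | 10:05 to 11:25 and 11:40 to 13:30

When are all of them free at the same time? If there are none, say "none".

Aarav ∩ Callum: 10:00-11:00, 11:15-13:45.
Aarav ∩ Callum ∩ Luca: 10:00-11:00, 11:15-13:45.
Aarav ∩ Callum ∩ Luca ∩ Chen: 10:00-11:00, 11:45-13:40.
Aarav ∩ Callum ∩ Luca ∩ Chen ∩ Gita: 10:00-11:00, 11:45-13:30.
Aarav ∩ Callum ∩ Luca ∩ Chen ∩ Gita ∩ Vera: 10:05-11:00, 11:45-13:30.
So the common availability across everyone is 10:05-11:00, 11:45-13:30.

10:05-11:00, 11:45-13:30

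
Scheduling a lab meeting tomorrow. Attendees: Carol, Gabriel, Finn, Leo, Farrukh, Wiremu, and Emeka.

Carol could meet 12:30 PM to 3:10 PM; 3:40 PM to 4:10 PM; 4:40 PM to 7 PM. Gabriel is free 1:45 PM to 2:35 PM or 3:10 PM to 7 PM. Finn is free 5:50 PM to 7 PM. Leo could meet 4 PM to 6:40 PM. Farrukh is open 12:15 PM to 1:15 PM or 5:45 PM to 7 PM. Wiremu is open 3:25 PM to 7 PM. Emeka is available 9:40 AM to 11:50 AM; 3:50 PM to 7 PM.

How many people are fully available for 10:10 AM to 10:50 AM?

1

Emeka can make the full 10:10-10:50 slot — that's 1.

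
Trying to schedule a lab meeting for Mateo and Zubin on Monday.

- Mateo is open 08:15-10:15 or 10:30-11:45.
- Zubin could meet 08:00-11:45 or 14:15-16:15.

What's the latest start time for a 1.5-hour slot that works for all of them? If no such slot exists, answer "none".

08:45

Mateo ∩ Zubin: 08:15-10:15, 10:30-11:45.
The last common window of at least 90 minutes is 08:15-10:15; a 90-minute meeting can start as late as 08:45 and still end by 10:15.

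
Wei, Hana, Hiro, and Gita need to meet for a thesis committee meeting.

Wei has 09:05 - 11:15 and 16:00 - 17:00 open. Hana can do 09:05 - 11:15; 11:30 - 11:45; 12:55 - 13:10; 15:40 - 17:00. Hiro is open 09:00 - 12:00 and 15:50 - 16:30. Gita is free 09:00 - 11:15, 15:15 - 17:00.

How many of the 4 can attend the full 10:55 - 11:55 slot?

1

Hiro can make the full 10:55-11:55 slot — that's 1.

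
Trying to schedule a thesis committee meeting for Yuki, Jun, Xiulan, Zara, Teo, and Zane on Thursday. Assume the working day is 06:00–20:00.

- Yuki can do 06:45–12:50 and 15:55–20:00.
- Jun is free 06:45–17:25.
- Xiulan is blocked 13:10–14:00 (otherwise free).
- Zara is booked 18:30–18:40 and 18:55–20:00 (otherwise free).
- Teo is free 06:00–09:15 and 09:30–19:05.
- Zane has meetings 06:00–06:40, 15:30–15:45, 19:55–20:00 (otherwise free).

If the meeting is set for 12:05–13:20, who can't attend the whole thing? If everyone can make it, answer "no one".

Yuki free: 06:45-12:50, 15:55-20:00.
Jun free: 06:45-17:25.
Xiulan free: 06:00-13:10, 14:00-20:00 (invert busy blocks within the working day).
Zara free: 06:00-18:30, 18:40-18:55 (invert busy blocks within the working day).
Teo free: 06:00-09:15, 09:30-19:05.
Zane free: 06:40-15:30, 15:45-19:55 (invert busy blocks within the working day).
Yuki: not fully free for 12:05-13:20. Jun: free for 12:05-13:20. Xiulan: not fully free for 12:05-13:20. Zara: free for 12:05-13:20. Teo: free for 12:05-13:20. Zane: free for 12:05-13:20.

Xiulan, Yuki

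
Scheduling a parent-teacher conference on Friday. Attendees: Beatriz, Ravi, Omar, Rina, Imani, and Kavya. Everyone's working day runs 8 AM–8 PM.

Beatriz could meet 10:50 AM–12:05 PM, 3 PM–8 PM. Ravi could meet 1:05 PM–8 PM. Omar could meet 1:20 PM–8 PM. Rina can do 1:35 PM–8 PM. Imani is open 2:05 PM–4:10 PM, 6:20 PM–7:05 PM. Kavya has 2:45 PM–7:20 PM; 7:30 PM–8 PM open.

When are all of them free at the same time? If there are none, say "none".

15:00-16:10, 18:20-19:05

Beatriz ∩ Ravi: 15:00-20:00.
Beatriz ∩ Ravi ∩ Omar: 15:00-20:00.
Beatriz ∩ Ravi ∩ Omar ∩ Rina: 15:00-20:00.
Beatriz ∩ Ravi ∩ Omar ∩ Rina ∩ Imani: 15:00-16:10, 18:20-19:05.
Beatriz ∩ Ravi ∩ Omar ∩ Rina ∩ Imani ∩ Kavya: 15:00-16:10, 18:20-19:05.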